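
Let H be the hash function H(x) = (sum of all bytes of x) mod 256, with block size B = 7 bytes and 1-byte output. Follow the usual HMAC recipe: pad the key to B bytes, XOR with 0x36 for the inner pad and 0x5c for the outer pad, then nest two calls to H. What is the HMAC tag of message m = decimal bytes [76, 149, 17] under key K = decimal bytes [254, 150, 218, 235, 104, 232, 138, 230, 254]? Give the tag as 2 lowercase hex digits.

Key decimal bytes [254, 150, 218, 235, 104, 232, 138, 230, 254] = fe 96 da eb 68 e8 8a e6 fe is 9 bytes > B = 7, so hash it first: H(key) = 17, then zero-pad to 7 bytes: K' = 17 00 00 00 00 00 00.
K' ⊕ ipad = 21 36 36 36 36 36 36.  K' ⊕ opad = 4b 5c 5c 5c 5c 5c 5c.
Inner input = (K'⊕ipad) ∥ m = 21 36 36 36 36 36 36 ∥ 4c 95 11.
Inner hash: sum = 33+54+54+54+54+54+54+76+149+17 = 599; mod 256 = 87 → 57.
Outer input = (K'⊕opad) ∥ inner = 4b 5c 5c 5c 5c 5c 5c ∥ 57.
Outer hash (tag): sum = 75+92+92+92+92+92+92+87 = 714; mod 256 = 202 → ca.

ca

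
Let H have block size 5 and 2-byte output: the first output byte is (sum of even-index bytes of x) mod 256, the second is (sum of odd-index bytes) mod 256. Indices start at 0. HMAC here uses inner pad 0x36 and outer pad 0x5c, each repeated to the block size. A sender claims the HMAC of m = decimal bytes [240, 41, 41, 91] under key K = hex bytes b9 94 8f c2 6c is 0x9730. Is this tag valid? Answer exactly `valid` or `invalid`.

invalid

Key hex bytes b9 94 8f c2 6c is exactly B = 5 bytes: K' = b9 94 8f c2 6c.
K' ⊕ ipad = 8f a2 b9 f4 5a; K' ⊕ opad = e5 c8 d3 9e 30.
Inner hash: even-index sum = 550 mod 256 = 38; odd-index sum = 687 mod 256 = 175 → 26 af.
Outer hash (recomputed tag): even-index sum = 663 mod 256 = 151; odd-index sum = 396 mod 256 = 140 → 97 8c.
Recomputed tag = 978c; claimed = 9730 → mismatch.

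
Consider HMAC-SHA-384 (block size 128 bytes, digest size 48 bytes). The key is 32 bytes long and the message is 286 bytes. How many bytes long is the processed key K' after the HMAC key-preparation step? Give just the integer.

Key is 32 ≤ 128 bytes, zero-padded: |K'| = 128.

128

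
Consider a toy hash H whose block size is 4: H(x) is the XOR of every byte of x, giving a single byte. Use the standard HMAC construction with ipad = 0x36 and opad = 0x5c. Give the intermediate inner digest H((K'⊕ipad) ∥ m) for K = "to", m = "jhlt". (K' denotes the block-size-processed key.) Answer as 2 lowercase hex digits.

01

Key "to" = 74 6f is 2 bytes ≤ B = 4; zero-pad to 4 bytes: K' = 74 6f 00 00.
K' ⊕ ipad = 42 59 36 36.
Inner input = 42 59 36 36 ∥ 6a 68 6c 74.
Inner hash: XOR 42⊕59⊕36⊕36⊕6a⊕68⊕6c⊕74 = 01.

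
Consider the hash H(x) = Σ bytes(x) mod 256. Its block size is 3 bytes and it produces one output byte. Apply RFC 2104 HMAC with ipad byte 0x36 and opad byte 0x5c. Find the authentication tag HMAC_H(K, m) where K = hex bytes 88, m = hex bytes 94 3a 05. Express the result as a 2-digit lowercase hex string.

89

Key hex bytes 88 is 1 byte ≤ B = 3; zero-pad to 3 bytes: K' = 88 00 00.
K' ⊕ ipad = be 36 36.  K' ⊕ opad = d4 5c 5c.
Inner input = (K'⊕ipad) ∥ m = be 36 36 ∥ 94 3a 05.
Inner hash: sum = 190+54+54+148+58+5 = 509; mod 256 = 253 → fd.
Outer input = (K'⊕opad) ∥ inner = d4 5c 5c ∥ fd.
Outer hash (tag): sum = 212+92+92+253 = 649; mod 256 = 137 → 89.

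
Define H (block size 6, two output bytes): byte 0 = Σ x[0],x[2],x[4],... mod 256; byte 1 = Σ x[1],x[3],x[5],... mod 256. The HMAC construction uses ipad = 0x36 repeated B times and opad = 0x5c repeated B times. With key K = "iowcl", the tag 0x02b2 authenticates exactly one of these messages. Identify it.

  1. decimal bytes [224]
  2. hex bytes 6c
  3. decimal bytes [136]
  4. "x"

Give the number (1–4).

4

Key "iowcl" = 69 6f 77 63 6c is 5 bytes ≤ B = 6; zero-pad to 6 bytes: K' = 69 6f 77 63 6c 00.
K' ⊕ ipad = 5f 59 41 55 5a 36; K' ⊕ opad = 35 33 2b 3f 30 5c.
m1: inner = H(5f 59 41 55 5a 36 e0) = da e4; tag = H(35 33 2b 3f 30 5c da e4) = 6ab2
m2: inner = H(5f 59 41 55 5a 36 6c) = 66 e4; tag = H(35 33 2b 3f 30 5c 66 e4) = f6b2
m3: inner = H(5f 59 41 55 5a 36 88) = 82 e4; tag = H(35 33 2b 3f 30 5c 82 e4) = 12b2
m4: inner = H(5f 59 41 55 5a 36 78) = 72 e4; tag = H(35 33 2b 3f 30 5c 72 e4) = 02b2 ← matches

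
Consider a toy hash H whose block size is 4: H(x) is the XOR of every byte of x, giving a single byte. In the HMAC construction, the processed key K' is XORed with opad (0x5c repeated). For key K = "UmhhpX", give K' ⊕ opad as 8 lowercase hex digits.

Key "UmhhpX" = 55 6d 68 68 70 58 is 6 bytes > B = 4, so hash it first: H(key) = 10, then zero-pad to 4 bytes: K' = 10 00 00 00.
XOR each byte with 0x5c: 10⊕5c=4c, 00⊕5c=5c, 00⊕5c=5c, 00⊕5c=5c.

4c5c5c5c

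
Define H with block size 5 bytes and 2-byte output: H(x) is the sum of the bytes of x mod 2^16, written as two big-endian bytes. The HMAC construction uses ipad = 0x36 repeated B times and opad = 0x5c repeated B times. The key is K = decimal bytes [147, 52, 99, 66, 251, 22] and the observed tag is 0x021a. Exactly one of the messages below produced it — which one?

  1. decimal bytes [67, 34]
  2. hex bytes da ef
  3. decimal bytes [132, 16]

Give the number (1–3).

1

Key decimal bytes [147, 52, 99, 66, 251, 22] = 93 34 63 42 fb 16 is 6 bytes > B = 5, so hash it first: H(key) = 02 7d, then zero-pad to 5 bytes: K' = 02 7d 00 00 00.
K' ⊕ ipad = 34 4b 36 36 36; K' ⊕ opad = 5e 21 5c 5c 5c.
m1: inner = H(34 4b 36 36 36 43 22) = 01 86; tag = H(5e 21 5c 5c 5c 01 86) = 021a ← matches
m2: inner = H(34 4b 36 36 36 da ef) = 02 ea; tag = H(5e 21 5c 5c 5c 02 ea) = 027f
m3: inner = H(34 4b 36 36 36 84 10) = 01 b5; tag = H(5e 21 5c 5c 5c 01 b5) = 0249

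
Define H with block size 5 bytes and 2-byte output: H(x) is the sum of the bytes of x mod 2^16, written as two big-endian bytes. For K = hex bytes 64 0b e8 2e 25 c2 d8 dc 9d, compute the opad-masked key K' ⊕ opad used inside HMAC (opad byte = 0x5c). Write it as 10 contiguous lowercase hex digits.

58e15c5c5c

Key hex bytes 64 0b e8 2e 25 c2 d8 dc 9d is 9 bytes > B = 5, so hash it first: H(key) = 04 bd, then zero-pad to 5 bytes: K' = 04 bd 00 00 00.
XOR each byte with 0x5c: 04⊕5c=58, bd⊕5c=e1, 00⊕5c=5c, 00⊕5c=5c, 00⊕5c=5c.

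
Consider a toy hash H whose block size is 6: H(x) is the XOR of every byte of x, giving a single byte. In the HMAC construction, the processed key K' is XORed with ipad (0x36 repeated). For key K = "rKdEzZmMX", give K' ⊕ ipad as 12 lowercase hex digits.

Key "rKdEzZmMX" = 72 4b 64 45 7a 5a 6d 4d 58 is 9 bytes > B = 6, so hash it first: H(key) = 40, then zero-pad to 6 bytes: K' = 40 00 00 00 00 00.
XOR each byte with 0x36: 40⊕36=76, 00⊕36=36, 00⊕36=36, 00⊕36=36, 00⊕36=36, 00⊕36=36.

763636363636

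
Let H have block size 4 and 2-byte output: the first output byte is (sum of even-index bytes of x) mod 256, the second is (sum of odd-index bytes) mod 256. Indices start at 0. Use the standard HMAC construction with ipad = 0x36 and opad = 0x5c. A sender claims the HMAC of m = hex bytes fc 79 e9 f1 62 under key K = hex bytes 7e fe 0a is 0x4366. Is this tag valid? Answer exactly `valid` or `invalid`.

valid

Key hex bytes 7e fe 0a is 3 bytes ≤ B = 4; zero-pad to 4 bytes: K' = 7e fe 0a 00.
K' ⊕ ipad = 48 c8 3c 36; K' ⊕ opad = 22 a2 56 5c.
Inner hash: even-index sum = 715 mod 256 = 203; odd-index sum = 616 mod 256 = 104 → cb 68.
Outer hash (recomputed tag): even-index sum = 323 mod 256 = 67; odd-index sum = 358 mod 256 = 102 → 43 66.
Recomputed tag = 4366; claimed = 4366 → match.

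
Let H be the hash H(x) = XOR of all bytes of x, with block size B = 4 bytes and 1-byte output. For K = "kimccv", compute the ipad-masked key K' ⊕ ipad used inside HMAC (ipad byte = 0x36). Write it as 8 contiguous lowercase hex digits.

2f363636

Key "kimccv" = 6b 69 6d 63 63 76 is 6 bytes > B = 4, so hash it first: H(key) = 19, then zero-pad to 4 bytes: K' = 19 00 00 00.
XOR each byte with 0x36: 19⊕36=2f, 00⊕36=36, 00⊕36=36, 00⊕36=36.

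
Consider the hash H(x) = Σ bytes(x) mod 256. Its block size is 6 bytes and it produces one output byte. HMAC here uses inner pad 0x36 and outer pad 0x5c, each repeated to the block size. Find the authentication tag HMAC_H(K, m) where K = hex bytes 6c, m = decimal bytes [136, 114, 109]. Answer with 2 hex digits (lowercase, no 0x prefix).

cb

Key hex bytes 6c is 1 byte ≤ B = 6; zero-pad to 6 bytes: K' = 6c 00 00 00 00 00.
K' ⊕ ipad = 5a 36 36 36 36 36.  K' ⊕ opad = 30 5c 5c 5c 5c 5c.
Inner input = (K'⊕ipad) ∥ m = 5a 36 36 36 36 36 ∥ 88 72 6d.
Inner hash: sum = 90+54+54+54+54+54+136+114+109 = 719; mod 256 = 207 → cf.
Outer input = (K'⊕opad) ∥ inner = 30 5c 5c 5c 5c 5c ∥ cf.
Outer hash (tag): sum = 48+92+92+92+92+92+207 = 715; mod 256 = 203 → cb.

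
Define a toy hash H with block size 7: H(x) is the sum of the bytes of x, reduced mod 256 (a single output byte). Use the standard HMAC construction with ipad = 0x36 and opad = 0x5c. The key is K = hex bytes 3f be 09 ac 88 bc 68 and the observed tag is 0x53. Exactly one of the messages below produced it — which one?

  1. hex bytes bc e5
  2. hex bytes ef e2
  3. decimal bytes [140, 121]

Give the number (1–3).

Key hex bytes 3f be 09 ac 88 bc 68 is exactly B = 7 bytes: K' = 3f be 09 ac 88 bc 68.
K' ⊕ ipad = 09 88 3f 9a be 8a 5e; K' ⊕ opad = 63 e2 55 f0 d4 e0 34.
m1: inner = H(09 88 3f 9a be 8a 5e bc e5) = b1; tag = H(63 e2 55 f0 d4 e0 34 b1) = 23
m2: inner = H(09 88 3f 9a be 8a 5e ef e2) = e1; tag = H(63 e2 55 f0 d4 e0 34 e1) = 53 ← matches
m3: inner = H(09 88 3f 9a be 8a 5e 8c 79) = 15; tag = H(63 e2 55 f0 d4 e0 34 15) = 87

2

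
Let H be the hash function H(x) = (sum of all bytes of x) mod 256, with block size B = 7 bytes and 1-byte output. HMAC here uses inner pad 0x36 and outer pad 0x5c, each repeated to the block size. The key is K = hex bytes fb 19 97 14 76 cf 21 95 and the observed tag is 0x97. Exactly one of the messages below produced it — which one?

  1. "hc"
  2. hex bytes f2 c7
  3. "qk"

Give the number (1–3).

Key hex bytes fb 19 97 14 76 cf 21 95 is 8 bytes > B = 7, so hash it first: H(key) = ba, then zero-pad to 7 bytes: K' = ba 00 00 00 00 00 00.
K' ⊕ ipad = 8c 36 36 36 36 36 36; K' ⊕ opad = e6 5c 5c 5c 5c 5c 5c.
m1: inner = H(8c 36 36 36 36 36 36 68 63) = 9b; tag = H(e6 5c 5c 5c 5c 5c 5c 9b) = a9
m2: inner = H(8c 36 36 36 36 36 36 f2 c7) = 89; tag = H(e6 5c 5c 5c 5c 5c 5c 89) = 97 ← matches
m3: inner = H(8c 36 36 36 36 36 36 71 6b) = ac; tag = H(e6 5c 5c 5c 5c 5c 5c ac) = ba

2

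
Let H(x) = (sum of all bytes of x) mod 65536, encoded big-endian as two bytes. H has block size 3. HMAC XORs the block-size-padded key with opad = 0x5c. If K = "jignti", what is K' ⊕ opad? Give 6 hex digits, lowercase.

Key "jignti" = 6a 69 67 6e 74 69 is 6 bytes > B = 3, so hash it first: H(key) = 02 85, then zero-pad to 3 bytes: K' = 02 85 00.
XOR each byte with 0x5c: 02⊕5c=5e, 85⊕5c=d9, 00⊕5c=5c.

5ed95c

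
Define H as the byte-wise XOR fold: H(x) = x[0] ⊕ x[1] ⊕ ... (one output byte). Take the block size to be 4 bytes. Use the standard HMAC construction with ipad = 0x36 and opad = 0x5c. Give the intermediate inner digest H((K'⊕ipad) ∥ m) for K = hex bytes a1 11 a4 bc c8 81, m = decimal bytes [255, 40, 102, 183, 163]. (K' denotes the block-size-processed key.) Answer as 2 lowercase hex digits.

Key hex bytes a1 11 a4 bc c8 81 is 6 bytes > B = 4, so hash it first: H(key) = e1, then zero-pad to 4 bytes: K' = e1 00 00 00.
K' ⊕ ipad = d7 36 36 36.
Inner input = d7 36 36 36 ∥ ff 28 66 b7 a3.
Inner hash: XOR d7⊕36⊕36⊕36⊕ff⊕28⊕66⊕b7⊕a3 = 44.

44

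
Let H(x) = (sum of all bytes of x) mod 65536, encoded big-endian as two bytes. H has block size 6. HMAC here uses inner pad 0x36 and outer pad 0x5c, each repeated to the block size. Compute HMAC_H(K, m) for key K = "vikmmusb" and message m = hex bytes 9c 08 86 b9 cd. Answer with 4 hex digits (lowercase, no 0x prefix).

021a

Key "vikmmusb" = 76 69 6b 6d 6d 75 73 62 is 8 bytes > B = 6, so hash it first: H(key) = 03 6e, then zero-pad to 6 bytes: K' = 03 6e 00 00 00 00.
K' ⊕ ipad = 35 58 36 36 36 36.  K' ⊕ opad = 5f 32 5c 5c 5c 5c.
Inner input = (K'⊕ipad) ∥ m = 35 58 36 36 36 36 ∥ 9c 08 86 b9 cd.
Inner hash: sum = 53+88+54+54+54+54+156+8+134+185+205 = 1045 → 04 15.
Outer input = (K'⊕opad) ∥ inner = 5f 32 5c 5c 5c 5c ∥ 04 15.
Outer hash (tag): sum = 95+50+92+92+92+92+4+21 = 538 → 02 1a.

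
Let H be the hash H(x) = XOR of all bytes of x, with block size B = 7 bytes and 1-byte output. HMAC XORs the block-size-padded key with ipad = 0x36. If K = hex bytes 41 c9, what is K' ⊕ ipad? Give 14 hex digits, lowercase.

Key hex bytes 41 c9 is 2 bytes ≤ B = 7; zero-pad to 7 bytes: K' = 41 c9 00 00 00 00 00.
XOR each byte with 0x36: 41⊕36=77, c9⊕36=ff, 00⊕36=36, 00⊕36=36, 00⊕36=36, 00⊕36=36, 00⊕36=36.

77ff3636363636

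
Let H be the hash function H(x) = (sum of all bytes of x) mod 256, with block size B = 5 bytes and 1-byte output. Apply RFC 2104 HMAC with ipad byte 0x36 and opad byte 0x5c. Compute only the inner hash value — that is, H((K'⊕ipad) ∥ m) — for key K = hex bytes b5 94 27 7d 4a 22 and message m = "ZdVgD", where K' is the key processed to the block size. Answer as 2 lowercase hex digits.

06

Key hex bytes b5 94 27 7d 4a 22 is 6 bytes > B = 5, so hash it first: H(key) = 59, then zero-pad to 5 bytes: K' = 59 00 00 00 00.
K' ⊕ ipad = 6f 36 36 36 36.
Inner input = 6f 36 36 36 36 ∥ 5a 64 56 67 44.
Inner hash: sum = 111+54+54+54+54+90+100+86+103+68 = 774; mod 256 = 6 → 06.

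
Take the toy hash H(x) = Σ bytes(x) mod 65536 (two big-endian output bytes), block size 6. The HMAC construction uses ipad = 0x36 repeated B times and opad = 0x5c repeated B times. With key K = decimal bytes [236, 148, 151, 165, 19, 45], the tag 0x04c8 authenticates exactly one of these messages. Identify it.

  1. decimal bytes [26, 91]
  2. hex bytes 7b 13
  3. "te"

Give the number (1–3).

3

Key decimal bytes [236, 148, 151, 165, 19, 45] = ec 94 97 a5 13 2d is exactly B = 6 bytes: K' = ec 94 97 a5 13 2d.
K' ⊕ ipad = da a2 a1 93 25 1b; K' ⊕ opad = b0 c8 cb f9 4f 71.
m1: inner = H(da a2 a1 93 25 1b 1a 5b) = 03 65; tag = H(b0 c8 cb f9 4f 71 03 65) = 0464
m2: inner = H(da a2 a1 93 25 1b 7b 13) = 03 7e; tag = H(b0 c8 cb f9 4f 71 03 7e) = 047d
m3: inner = H(da a2 a1 93 25 1b 74 65) = 03 c9; tag = H(b0 c8 cb f9 4f 71 03 c9) = 04c8 ← matches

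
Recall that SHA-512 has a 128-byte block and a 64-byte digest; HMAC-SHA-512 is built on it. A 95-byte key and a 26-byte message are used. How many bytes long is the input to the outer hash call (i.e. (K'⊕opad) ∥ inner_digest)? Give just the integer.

Key is 95 ≤ 128 bytes, zero-padded: |K'| = 128.
Outer input = (K'⊕opad) ∥ H(inner) → 128 + 64 = 192 bytes.

192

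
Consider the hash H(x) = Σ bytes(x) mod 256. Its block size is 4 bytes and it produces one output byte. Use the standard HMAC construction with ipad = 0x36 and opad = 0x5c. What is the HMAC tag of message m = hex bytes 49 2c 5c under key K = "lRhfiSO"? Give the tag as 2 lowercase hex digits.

Key "lRhfiSO" = 6c 52 68 66 69 53 4f is 7 bytes > B = 4, so hash it first: H(key) = 97, then zero-pad to 4 bytes: K' = 97 00 00 00.
K' ⊕ ipad = a1 36 36 36.  K' ⊕ opad = cb 5c 5c 5c.
Inner input = (K'⊕ipad) ∥ m = a1 36 36 36 ∥ 49 2c 5c.
Inner hash: sum = 161+54+54+54+73+44+92 = 532; mod 256 = 20 → 14.
Outer input = (K'⊕opad) ∥ inner = cb 5c 5c 5c ∥ 14.
Outer hash (tag): sum = 203+92+92+92+20 = 499; mod 256 = 243 → f3.

f3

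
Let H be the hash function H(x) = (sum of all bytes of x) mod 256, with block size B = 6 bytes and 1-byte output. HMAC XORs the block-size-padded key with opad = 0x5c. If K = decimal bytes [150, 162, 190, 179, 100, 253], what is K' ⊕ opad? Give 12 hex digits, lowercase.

cafee2ef38a1

Key decimal bytes [150, 162, 190, 179, 100, 253] = 96 a2 be b3 64 fd is exactly B = 6 bytes: K' = 96 a2 be b3 64 fd.
XOR each byte with 0x5c: 96⊕5c=ca, a2⊕5c=fe, be⊕5c=e2, b3⊕5c=ef, 64⊕5c=38, fd⊕5c=a1.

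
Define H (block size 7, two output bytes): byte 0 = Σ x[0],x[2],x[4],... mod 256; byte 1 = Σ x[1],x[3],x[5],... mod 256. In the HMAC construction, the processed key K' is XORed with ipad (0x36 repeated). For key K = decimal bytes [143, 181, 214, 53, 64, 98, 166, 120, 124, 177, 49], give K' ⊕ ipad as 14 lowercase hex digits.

Key decimal bytes [143, 181, 214, 53, 64, 98, 166, 120, 124, 177, 49] = 8f b5 d6 35 40 62 a6 78 7c b1 31 is 11 bytes > B = 7, so hash it first: H(key) = f8 75, then zero-pad to 7 bytes: K' = f8 75 00 00 00 00 00.
XOR each byte with 0x36: f8⊕36=ce, 75⊕36=43, 00⊕36=36, 00⊕36=36, 00⊕36=36, 00⊕36=36, 00⊕36=36.

ce433636363636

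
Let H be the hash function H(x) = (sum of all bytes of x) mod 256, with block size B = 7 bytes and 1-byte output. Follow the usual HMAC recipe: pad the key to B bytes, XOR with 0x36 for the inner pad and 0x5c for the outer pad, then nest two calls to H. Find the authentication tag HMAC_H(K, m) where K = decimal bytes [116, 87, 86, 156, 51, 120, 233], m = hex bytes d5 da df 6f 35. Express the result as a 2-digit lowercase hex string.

Key decimal bytes [116, 87, 86, 156, 51, 120, 233] = 74 57 56 9c 33 78 e9 is exactly B = 7 bytes: K' = 74 57 56 9c 33 78 e9.
K' ⊕ ipad = 42 61 60 aa 05 4e df.  K' ⊕ opad = 28 0b 0a c0 6f 24 b5.
Inner input = (K'⊕ipad) ∥ m = 42 61 60 aa 05 4e df ∥ d5 da df 6f 35.
Inner hash: sum = 66+97+96+170+5+78+223+213+218+223+111+53 = 1553; mod 256 = 17 → 11.
Outer input = (K'⊕opad) ∥ inner = 28 0b 0a c0 6f 24 b5 ∥ 11.
Outer hash (tag): sum = 40+11+10+192+111+36+181+17 = 598; mod 256 = 86 → 56.

56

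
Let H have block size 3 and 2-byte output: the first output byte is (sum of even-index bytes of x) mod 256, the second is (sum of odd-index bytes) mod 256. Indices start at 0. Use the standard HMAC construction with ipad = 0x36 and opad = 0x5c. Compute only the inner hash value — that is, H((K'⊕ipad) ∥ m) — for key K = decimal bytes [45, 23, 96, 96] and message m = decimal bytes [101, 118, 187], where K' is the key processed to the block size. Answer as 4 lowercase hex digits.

Key decimal bytes [45, 23, 96, 96] = 2d 17 60 60 is 4 bytes > B = 3, so hash it first: H(key) = 8d 77, then zero-pad to 3 bytes: K' = 8d 77 00.
K' ⊕ ipad = bb 41 36.
Inner input = bb 41 36 ∥ 65 76 bb.
Inner hash: even-index sum = 359 mod 256 = 103; odd-index sum = 353 mod 256 = 97 → 67 61.

6761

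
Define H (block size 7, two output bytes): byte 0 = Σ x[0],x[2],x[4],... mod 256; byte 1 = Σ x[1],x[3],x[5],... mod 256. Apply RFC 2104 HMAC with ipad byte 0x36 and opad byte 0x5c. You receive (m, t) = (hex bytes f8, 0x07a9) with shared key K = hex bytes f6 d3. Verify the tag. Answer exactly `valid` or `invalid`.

valid

Key hex bytes f6 d3 is 2 bytes ≤ B = 7; zero-pad to 7 bytes: K' = f6 d3 00 00 00 00 00.
K' ⊕ ipad = c0 e5 36 36 36 36 36; K' ⊕ opad = aa 8f 5c 5c 5c 5c 5c.
Inner hash: even-index sum = 354 mod 256 = 98; odd-index sum = 585 mod 256 = 73 → 62 49.
Outer hash (recomputed tag): even-index sum = 519 mod 256 = 7; odd-index sum = 425 mod 256 = 169 → 07 a9.
Recomputed tag = 07a9; claimed = 07a9 → match.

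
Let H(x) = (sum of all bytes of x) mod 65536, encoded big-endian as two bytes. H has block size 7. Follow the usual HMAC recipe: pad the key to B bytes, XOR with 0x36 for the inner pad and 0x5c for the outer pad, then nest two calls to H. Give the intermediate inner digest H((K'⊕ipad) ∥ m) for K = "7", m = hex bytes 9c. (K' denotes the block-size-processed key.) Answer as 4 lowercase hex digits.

Key "7" = 37 is 1 byte ≤ B = 7; zero-pad to 7 bytes: K' = 37 00 00 00 00 00 00.
K' ⊕ ipad = 01 36 36 36 36 36 36.
Inner input = 01 36 36 36 36 36 36 ∥ 9c.
Inner hash: sum = 1+54+54+54+54+54+54+156 = 481 → 01 e1.

01e1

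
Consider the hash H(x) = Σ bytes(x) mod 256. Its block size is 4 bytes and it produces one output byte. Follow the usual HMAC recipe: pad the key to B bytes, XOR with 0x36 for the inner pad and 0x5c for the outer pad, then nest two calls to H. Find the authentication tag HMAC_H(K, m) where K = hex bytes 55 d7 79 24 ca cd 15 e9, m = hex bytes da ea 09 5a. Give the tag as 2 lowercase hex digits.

Key hex bytes 55 d7 79 24 ca cd 15 e9 is 8 bytes > B = 4, so hash it first: H(key) = 5e, then zero-pad to 4 bytes: K' = 5e 00 00 00.
K' ⊕ ipad = 68 36 36 36.  K' ⊕ opad = 02 5c 5c 5c.
Inner input = (K'⊕ipad) ∥ m = 68 36 36 36 ∥ da ea 09 5a.
Inner hash: sum = 104+54+54+54+218+234+9+90 = 817; mod 256 = 49 → 31.
Outer input = (K'⊕opad) ∥ inner = 02 5c 5c 5c ∥ 31.
Outer hash (tag): sum = 2+92+92+92+49 = 327; mod 256 = 71 → 47.

47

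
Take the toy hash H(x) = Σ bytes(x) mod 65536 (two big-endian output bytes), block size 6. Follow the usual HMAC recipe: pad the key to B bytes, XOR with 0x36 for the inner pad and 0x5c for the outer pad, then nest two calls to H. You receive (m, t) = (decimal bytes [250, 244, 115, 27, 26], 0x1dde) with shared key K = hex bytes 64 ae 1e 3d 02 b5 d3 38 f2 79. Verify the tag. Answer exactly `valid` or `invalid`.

Key hex bytes 64 ae 1e 3d 02 b5 d3 38 f2 79 is 10 bytes > B = 6, so hash it first: H(key) = 04 9a, then zero-pad to 6 bytes: K' = 04 9a 00 00 00 00.
K' ⊕ ipad = 32 ac 36 36 36 36; K' ⊕ opad = 58 c6 5c 5c 5c 5c.
Inner hash: sum = 50+172+54+54+54+54+250+244+115+27+26 = 1100 → 04 4c.
Outer hash (recomputed tag): sum = 88+198+92+92+92+92+4+76 = 734 → 02 de.
Recomputed tag = 02de; claimed = 1dde → mismatch.

invalid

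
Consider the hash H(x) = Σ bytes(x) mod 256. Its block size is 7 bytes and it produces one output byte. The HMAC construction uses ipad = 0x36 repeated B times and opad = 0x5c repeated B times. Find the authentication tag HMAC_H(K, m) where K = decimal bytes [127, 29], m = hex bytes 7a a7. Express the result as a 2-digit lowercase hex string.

Key decimal bytes [127, 29] = 7f 1d is 2 bytes ≤ B = 7; zero-pad to 7 bytes: K' = 7f 1d 00 00 00 00 00.
K' ⊕ ipad = 49 2b 36 36 36 36 36.  K' ⊕ opad = 23 41 5c 5c 5c 5c 5c.
Inner input = (K'⊕ipad) ∥ m = 49 2b 36 36 36 36 36 ∥ 7a a7.
Inner hash: sum = 73+43+54+54+54+54+54+122+167 = 675; mod 256 = 163 → a3.
Outer input = (K'⊕opad) ∥ inner = 23 41 5c 5c 5c 5c 5c ∥ a3.
Outer hash (tag): sum = 35+65+92+92+92+92+92+163 = 723; mod 256 = 211 → d3.

d3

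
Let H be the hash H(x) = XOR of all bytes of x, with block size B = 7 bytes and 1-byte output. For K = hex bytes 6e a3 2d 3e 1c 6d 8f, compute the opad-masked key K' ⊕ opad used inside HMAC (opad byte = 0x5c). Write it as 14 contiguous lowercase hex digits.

32ff71624031d3

Key hex bytes 6e a3 2d 3e 1c 6d 8f is exactly B = 7 bytes: K' = 6e a3 2d 3e 1c 6d 8f.
XOR each byte with 0x5c: 6e⊕5c=32, a3⊕5c=ff, 2d⊕5c=71, 3e⊕5c=62, 1c⊕5c=40, 6d⊕5c=31, 8f⊕5c=d3.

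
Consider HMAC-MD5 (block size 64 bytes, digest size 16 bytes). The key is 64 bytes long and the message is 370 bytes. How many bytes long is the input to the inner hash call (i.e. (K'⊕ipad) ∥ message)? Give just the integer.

Key is 64 ≤ 64 bytes, zero-padded: |K'| = 64.
Inner input = (K'⊕ipad) ∥ m → 64 + 370 = 434 bytes.

434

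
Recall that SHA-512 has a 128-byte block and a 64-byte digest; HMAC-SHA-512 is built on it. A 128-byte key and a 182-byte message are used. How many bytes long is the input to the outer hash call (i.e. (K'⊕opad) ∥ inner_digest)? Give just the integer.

192

Key is 128 ≤ 128 bytes, zero-padded: |K'| = 128.
Outer input = (K'⊕opad) ∥ H(inner) → 128 + 64 = 192 bytes.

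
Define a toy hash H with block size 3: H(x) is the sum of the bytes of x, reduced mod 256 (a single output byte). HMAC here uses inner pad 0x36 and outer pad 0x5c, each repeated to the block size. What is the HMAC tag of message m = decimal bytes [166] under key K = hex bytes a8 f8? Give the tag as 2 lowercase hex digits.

3c

Key hex bytes a8 f8 is 2 bytes ≤ B = 3; zero-pad to 3 bytes: K' = a8 f8 00.
K' ⊕ ipad = 9e ce 36.  K' ⊕ opad = f4 a4 5c.
Inner input = (K'⊕ipad) ∥ m = 9e ce 36 ∥ a6.
Inner hash: sum = 158+206+54+166 = 584; mod 256 = 72 → 48.
Outer input = (K'⊕opad) ∥ inner = f4 a4 5c ∥ 48.
Outer hash (tag): sum = 244+164+92+72 = 572; mod 256 = 60 → 3c.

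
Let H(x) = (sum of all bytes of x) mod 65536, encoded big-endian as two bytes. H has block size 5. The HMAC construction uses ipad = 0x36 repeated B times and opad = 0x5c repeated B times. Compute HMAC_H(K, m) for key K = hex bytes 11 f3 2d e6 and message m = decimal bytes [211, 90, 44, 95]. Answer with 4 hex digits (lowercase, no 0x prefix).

Key hex bytes 11 f3 2d e6 is 4 bytes ≤ B = 5; zero-pad to 5 bytes: K' = 11 f3 2d e6 00.
K' ⊕ ipad = 27 c5 1b d0 36.  K' ⊕ opad = 4d af 71 ba 5c.
Inner input = (K'⊕ipad) ∥ m = 27 c5 1b d0 36 ∥ d3 5a 2c 5f.
Inner hash: sum = 39+197+27+208+54+211+90+44+95 = 965 → 03 c5.
Outer input = (K'⊕opad) ∥ inner = 4d af 71 ba 5c ∥ 03 c5.
Outer hash (tag): sum = 77+175+113+186+92+3+197 = 843 → 03 4b.

034b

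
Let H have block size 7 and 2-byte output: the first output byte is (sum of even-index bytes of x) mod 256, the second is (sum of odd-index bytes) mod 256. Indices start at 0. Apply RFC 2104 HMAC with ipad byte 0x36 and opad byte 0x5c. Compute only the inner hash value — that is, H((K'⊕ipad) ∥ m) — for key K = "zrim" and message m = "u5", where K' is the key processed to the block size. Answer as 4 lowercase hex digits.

Key "zrim" = 7a 72 69 6d is 4 bytes ≤ B = 7; zero-pad to 7 bytes: K' = 7a 72 69 6d 00 00 00.
K' ⊕ ipad = 4c 44 5f 5b 36 36 36.
Inner input = 4c 44 5f 5b 36 36 36 ∥ 75 35.
Inner hash: even-index sum = 332 mod 256 = 76; odd-index sum = 330 mod 256 = 74 → 4c 4a.

4c4a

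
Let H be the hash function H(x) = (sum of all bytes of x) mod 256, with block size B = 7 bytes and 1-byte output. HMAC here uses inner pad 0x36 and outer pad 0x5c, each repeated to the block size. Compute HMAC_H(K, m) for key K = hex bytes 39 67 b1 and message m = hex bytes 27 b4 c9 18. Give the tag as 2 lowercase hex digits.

78

Key hex bytes 39 67 b1 is 3 bytes ≤ B = 7; zero-pad to 7 bytes: K' = 39 67 b1 00 00 00 00.
K' ⊕ ipad = 0f 51 87 36 36 36 36.  K' ⊕ opad = 65 3b ed 5c 5c 5c 5c.
Inner input = (K'⊕ipad) ∥ m = 0f 51 87 36 36 36 36 ∥ 27 b4 c9 18.
Inner hash: sum = 15+81+135+54+54+54+54+39+180+201+24 = 891; mod 256 = 123 → 7b.
Outer input = (K'⊕opad) ∥ inner = 65 3b ed 5c 5c 5c 5c ∥ 7b.
Outer hash (tag): sum = 101+59+237+92+92+92+92+123 = 888; mod 256 = 120 → 78.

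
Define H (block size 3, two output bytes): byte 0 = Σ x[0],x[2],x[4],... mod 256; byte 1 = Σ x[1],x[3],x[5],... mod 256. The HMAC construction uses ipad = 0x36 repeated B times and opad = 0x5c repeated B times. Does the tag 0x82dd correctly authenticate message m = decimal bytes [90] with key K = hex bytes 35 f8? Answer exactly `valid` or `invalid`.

invalid

Key hex bytes 35 f8 is 2 bytes ≤ B = 3; zero-pad to 3 bytes: K' = 35 f8 00.
K' ⊕ ipad = 03 ce 36; K' ⊕ opad = 69 a4 5c.
Inner hash: even-index sum = 57 mod 256 = 57; odd-index sum = 296 mod 256 = 40 → 39 28.
Outer hash (recomputed tag): even-index sum = 237 mod 256 = 237; odd-index sum = 221 mod 256 = 221 → ed dd.
Recomputed tag = eddd; claimed = 82dd → mismatch.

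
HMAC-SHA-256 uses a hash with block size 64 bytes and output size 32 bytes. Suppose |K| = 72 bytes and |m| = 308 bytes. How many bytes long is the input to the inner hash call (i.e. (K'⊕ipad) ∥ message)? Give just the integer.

372

Key is 72 > 64 bytes, so it is hashed to 32 bytes then zero-padded to 64: |K'| = 64.
Inner input = (K'⊕ipad) ∥ m → 64 + 308 = 372 bytes.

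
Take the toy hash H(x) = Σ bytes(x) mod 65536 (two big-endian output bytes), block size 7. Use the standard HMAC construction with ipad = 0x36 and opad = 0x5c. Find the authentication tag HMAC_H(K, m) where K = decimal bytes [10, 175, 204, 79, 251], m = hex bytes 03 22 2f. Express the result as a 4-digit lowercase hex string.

Key decimal bytes [10, 175, 204, 79, 251] = 0a af cc 4f fb is 5 bytes ≤ B = 7; zero-pad to 7 bytes: K' = 0a af cc 4f fb 00 00.
K' ⊕ ipad = 3c 99 fa 79 cd 36 36.  K' ⊕ opad = 56 f3 90 13 a7 5c 5c.
Inner input = (K'⊕ipad) ∥ m = 3c 99 fa 79 cd 36 36 ∥ 03 22 2f.
Inner hash: sum = 60+153+250+121+205+54+54+3+34+47 = 981 → 03 d5.
Outer input = (K'⊕opad) ∥ inner = 56 f3 90 13 a7 5c 5c ∥ 03 d5.
Outer hash (tag): sum = 86+243+144+19+167+92+92+3+213 = 1059 → 04 23.

0423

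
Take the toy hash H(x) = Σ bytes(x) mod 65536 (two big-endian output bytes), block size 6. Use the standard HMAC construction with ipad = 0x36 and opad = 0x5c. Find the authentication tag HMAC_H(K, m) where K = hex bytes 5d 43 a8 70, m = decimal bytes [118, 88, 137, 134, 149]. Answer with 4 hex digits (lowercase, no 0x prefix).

029e

Key hex bytes 5d 43 a8 70 is 4 bytes ≤ B = 6; zero-pad to 6 bytes: K' = 5d 43 a8 70 00 00.
K' ⊕ ipad = 6b 75 9e 46 36 36.  K' ⊕ opad = 01 1f f4 2c 5c 5c.
Inner input = (K'⊕ipad) ∥ m = 6b 75 9e 46 36 36 ∥ 76 58 89 86 95.
Inner hash: sum = 107+117+158+70+54+54+118+88+137+134+149 = 1186 → 04 a2.
Outer input = (K'⊕opad) ∥ inner = 01 1f f4 2c 5c 5c ∥ 04 a2.
Outer hash (tag): sum = 1+31+244+44+92+92+4+162 = 670 → 02 9e.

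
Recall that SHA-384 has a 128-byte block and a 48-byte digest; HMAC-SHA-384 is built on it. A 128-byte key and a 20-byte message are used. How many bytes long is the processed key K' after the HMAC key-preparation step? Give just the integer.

128

Key is 128 ≤ 128 bytes, zero-padded: |K'| = 128.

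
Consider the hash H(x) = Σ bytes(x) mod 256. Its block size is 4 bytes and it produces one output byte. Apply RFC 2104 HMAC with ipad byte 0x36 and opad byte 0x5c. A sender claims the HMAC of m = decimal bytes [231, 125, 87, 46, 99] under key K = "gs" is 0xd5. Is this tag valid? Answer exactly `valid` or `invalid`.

Key "gs" = 67 73 is 2 bytes ≤ B = 4; zero-pad to 4 bytes: K' = 67 73 00 00.
K' ⊕ ipad = 51 45 36 36; K' ⊕ opad = 3b 2f 5c 5c.
Inner hash: sum = 81+69+54+54+231+125+87+46+99 = 846; mod 256 = 78 → 4e.
Outer hash (recomputed tag): sum = 59+47+92+92+78 = 368; mod 256 = 112 → 70.
Recomputed tag = 70; claimed = d5 → mismatch.

invalid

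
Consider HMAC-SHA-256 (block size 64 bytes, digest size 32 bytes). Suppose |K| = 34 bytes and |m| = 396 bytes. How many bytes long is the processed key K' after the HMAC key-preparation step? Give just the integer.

Key is 34 ≤ 64 bytes, zero-padded: |K'| = 64.

64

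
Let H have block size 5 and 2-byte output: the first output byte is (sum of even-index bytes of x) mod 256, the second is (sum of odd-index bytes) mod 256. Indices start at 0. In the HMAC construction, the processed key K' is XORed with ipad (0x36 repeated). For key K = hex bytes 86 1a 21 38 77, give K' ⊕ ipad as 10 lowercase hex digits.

Key hex bytes 86 1a 21 38 77 is exactly B = 5 bytes: K' = 86 1a 21 38 77.
XOR each byte with 0x36: 86⊕36=b0, 1a⊕36=2c, 21⊕36=17, 38⊕36=0e, 77⊕36=41.

b02c170e41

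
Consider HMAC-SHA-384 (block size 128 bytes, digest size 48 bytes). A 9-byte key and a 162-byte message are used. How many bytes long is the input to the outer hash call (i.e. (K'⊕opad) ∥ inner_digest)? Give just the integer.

176

Key is 9 ≤ 128 bytes, zero-padded: |K'| = 128.
Outer input = (K'⊕opad) ∥ H(inner) → 128 + 48 = 176 bytes.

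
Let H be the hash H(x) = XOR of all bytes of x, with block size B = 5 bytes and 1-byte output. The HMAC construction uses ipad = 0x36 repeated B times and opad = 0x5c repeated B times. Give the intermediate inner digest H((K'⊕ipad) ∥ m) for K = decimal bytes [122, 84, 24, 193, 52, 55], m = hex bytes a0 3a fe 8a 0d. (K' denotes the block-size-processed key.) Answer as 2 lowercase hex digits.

21

Key decimal bytes [122, 84, 24, 193, 52, 55] = 7a 54 18 c1 34 37 is 6 bytes > B = 5, so hash it first: H(key) = f4, then zero-pad to 5 bytes: K' = f4 00 00 00 00.
K' ⊕ ipad = c2 36 36 36 36.
Inner input = c2 36 36 36 36 ∥ a0 3a fe 8a 0d.
Inner hash: XOR c2⊕36⊕36⊕36⊕36⊕a0⊕3a⊕fe⊕8a⊕0d = 21.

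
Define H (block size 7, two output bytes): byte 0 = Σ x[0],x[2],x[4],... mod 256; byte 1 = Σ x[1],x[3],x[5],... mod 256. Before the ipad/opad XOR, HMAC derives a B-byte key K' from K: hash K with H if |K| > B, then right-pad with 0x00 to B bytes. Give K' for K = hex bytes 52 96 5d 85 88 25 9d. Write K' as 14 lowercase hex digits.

Key hex bytes 52 96 5d 85 88 25 9d is exactly B = 7 bytes: K' = 52 96 5d 85 88 25 9d.

52965d8588259d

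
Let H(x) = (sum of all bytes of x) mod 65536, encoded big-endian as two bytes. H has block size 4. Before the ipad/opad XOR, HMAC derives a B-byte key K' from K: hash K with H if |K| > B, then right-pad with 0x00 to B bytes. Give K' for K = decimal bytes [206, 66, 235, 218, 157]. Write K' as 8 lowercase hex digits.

|K| = 5 > B = 4, so first hash the key.
H(K): sum = 206+66+235+218+157 = 882 → 03 72.
Zero-pad H(K) = 03 72 to 4 bytes: K' = 03 72 00 00.

03720000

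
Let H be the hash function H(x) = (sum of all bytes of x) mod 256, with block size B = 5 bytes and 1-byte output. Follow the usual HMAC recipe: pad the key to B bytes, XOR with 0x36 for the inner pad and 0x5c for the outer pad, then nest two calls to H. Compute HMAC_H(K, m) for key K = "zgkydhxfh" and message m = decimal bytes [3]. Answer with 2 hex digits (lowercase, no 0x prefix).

Key "zgkydhxfh" = 7a 67 6b 79 64 68 78 66 68 is 9 bytes > B = 5, so hash it first: H(key) = d7, then zero-pad to 5 bytes: K' = d7 00 00 00 00.
K' ⊕ ipad = e1 36 36 36 36.  K' ⊕ opad = 8b 5c 5c 5c 5c.
Inner input = (K'⊕ipad) ∥ m = e1 36 36 36 36 ∥ 03.
Inner hash: sum = 225+54+54+54+54+3 = 444; mod 256 = 188 → bc.
Outer input = (K'⊕opad) ∥ inner = 8b 5c 5c 5c 5c ∥ bc.
Outer hash (tag): sum = 139+92+92+92+92+188 = 695; mod 256 = 183 → b7.

b7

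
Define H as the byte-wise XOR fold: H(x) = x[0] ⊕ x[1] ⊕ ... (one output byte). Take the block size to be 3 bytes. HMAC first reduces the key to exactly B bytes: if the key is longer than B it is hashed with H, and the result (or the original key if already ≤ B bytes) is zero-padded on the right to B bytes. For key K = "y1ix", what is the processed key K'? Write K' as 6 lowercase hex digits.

|K| = 4 > B = 3, so first hash the key.
H(K): XOR 79⊕31⊕69⊕78 = 59.
Zero-pad H(K) = 59 to 3 bytes: K' = 59 00 00.

590000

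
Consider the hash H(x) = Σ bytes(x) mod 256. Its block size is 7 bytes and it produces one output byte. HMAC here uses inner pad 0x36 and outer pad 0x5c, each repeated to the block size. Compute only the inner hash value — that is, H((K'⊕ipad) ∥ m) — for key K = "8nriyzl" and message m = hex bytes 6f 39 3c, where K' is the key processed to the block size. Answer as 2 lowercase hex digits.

e2

Key "8nriyzl" = 38 6e 72 69 79 7a 6c is exactly B = 7 bytes: K' = 38 6e 72 69 79 7a 6c.
K' ⊕ ipad = 0e 58 44 5f 4f 4c 5a.
Inner input = 0e 58 44 5f 4f 4c 5a ∥ 6f 39 3c.
Inner hash: sum = 14+88+68+95+79+76+90+111+57+60 = 738; mod 256 = 226 → e2.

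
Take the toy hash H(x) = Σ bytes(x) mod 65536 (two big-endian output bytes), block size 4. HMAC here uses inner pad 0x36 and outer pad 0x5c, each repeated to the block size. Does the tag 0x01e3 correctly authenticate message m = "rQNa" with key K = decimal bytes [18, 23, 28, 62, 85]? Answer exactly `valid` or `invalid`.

invalid

Key decimal bytes [18, 23, 28, 62, 85] = 12 17 1c 3e 55 is 5 bytes > B = 4, so hash it first: H(key) = 00 d8, then zero-pad to 4 bytes: K' = 00 d8 00 00.
K' ⊕ ipad = 36 ee 36 36; K' ⊕ opad = 5c 84 5c 5c.
Inner hash: sum = 54+238+54+54+114+81+78+97 = 770 → 03 02.
Outer hash (recomputed tag): sum = 92+132+92+92+3+2 = 413 → 01 9d.
Recomputed tag = 019d; claimed = 01e3 → mismatch.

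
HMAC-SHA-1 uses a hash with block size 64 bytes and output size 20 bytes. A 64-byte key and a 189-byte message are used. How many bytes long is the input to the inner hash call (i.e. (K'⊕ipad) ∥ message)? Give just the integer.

253

Key is 64 ≤ 64 bytes, zero-padded: |K'| = 64.
Inner input = (K'⊕ipad) ∥ m → 64 + 189 = 253 bytes.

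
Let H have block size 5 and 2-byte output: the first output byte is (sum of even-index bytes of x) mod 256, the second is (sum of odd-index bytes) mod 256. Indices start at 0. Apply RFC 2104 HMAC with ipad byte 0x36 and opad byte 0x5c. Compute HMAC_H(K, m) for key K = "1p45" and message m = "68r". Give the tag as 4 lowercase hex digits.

220c

Key "1p45" = 31 70 34 35 is 4 bytes ≤ B = 5; zero-pad to 5 bytes: K' = 31 70 34 35 00.
K' ⊕ ipad = 07 46 02 03 36.  K' ⊕ opad = 6d 2c 68 69 5c.
Inner input = (K'⊕ipad) ∥ m = 07 46 02 03 36 ∥ 36 38 72.
Inner hash: even-index sum = 119 mod 256 = 119; odd-index sum = 241 mod 256 = 241 → 77 f1.
Outer input = (K'⊕opad) ∥ inner = 6d 2c 68 69 5c ∥ 77 f1.
Outer hash (tag): even-index sum = 546 mod 256 = 34; odd-index sum = 268 mod 256 = 12 → 22 0c.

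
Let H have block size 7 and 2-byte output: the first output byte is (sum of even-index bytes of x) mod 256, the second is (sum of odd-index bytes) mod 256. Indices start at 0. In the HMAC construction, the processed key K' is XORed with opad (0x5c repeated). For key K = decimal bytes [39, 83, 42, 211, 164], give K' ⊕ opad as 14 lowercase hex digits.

Key decimal bytes [39, 83, 42, 211, 164] = 27 53 2a d3 a4 is 5 bytes ≤ B = 7; zero-pad to 7 bytes: K' = 27 53 2a d3 a4 00 00.
XOR each byte with 0x5c: 27⊕5c=7b, 53⊕5c=0f, 2a⊕5c=76, d3⊕5c=8f, a4⊕5c=f8, 00⊕5c=5c, 00⊕5c=5c.

7b0f768ff85c5c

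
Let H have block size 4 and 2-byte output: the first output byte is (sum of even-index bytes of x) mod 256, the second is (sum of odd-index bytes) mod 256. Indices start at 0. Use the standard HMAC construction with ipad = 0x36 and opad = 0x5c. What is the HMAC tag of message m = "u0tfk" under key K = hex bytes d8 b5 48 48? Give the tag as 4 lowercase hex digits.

5894

Key hex bytes d8 b5 48 48 is exactly B = 4 bytes: K' = d8 b5 48 48.
K' ⊕ ipad = ee 83 7e 7e.  K' ⊕ opad = 84 e9 14 14.
Inner input = (K'⊕ipad) ∥ m = ee 83 7e 7e ∥ 75 30 74 66 6b.
Inner hash: even-index sum = 704 mod 256 = 192; odd-index sum = 407 mod 256 = 151 → c0 97.
Outer input = (K'⊕opad) ∥ inner = 84 e9 14 14 ∥ c0 97.
Outer hash (tag): even-index sum = 344 mod 256 = 88; odd-index sum = 404 mod 256 = 148 → 58 94.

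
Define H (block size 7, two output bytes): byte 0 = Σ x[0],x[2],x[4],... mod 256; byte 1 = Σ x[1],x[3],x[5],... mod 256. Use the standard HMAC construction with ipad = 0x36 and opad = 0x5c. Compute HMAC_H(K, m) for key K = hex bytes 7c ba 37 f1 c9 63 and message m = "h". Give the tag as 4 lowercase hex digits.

8c52

Key hex bytes 7c ba 37 f1 c9 63 is 6 bytes ≤ B = 7; zero-pad to 7 bytes: K' = 7c ba 37 f1 c9 63 00.
K' ⊕ ipad = 4a 8c 01 c7 ff 55 36.  K' ⊕ opad = 20 e6 6b ad 95 3f 5c.
Inner input = (K'⊕ipad) ∥ m = 4a 8c 01 c7 ff 55 36 ∥ 68.
Inner hash: even-index sum = 384 mod 256 = 128; odd-index sum = 528 mod 256 = 16 → 80 10.
Outer input = (K'⊕opad) ∥ inner = 20 e6 6b ad 95 3f 5c ∥ 80 10.
Outer hash (tag): even-index sum = 396 mod 256 = 140; odd-index sum = 594 mod 256 = 82 → 8c 52.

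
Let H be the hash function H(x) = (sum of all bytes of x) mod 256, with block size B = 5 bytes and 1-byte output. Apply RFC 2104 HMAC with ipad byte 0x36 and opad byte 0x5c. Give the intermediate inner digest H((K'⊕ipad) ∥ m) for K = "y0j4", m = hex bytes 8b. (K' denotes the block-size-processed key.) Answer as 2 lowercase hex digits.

74

Key "y0j4" = 79 30 6a 34 is 4 bytes ≤ B = 5; zero-pad to 5 bytes: K' = 79 30 6a 34 00.
K' ⊕ ipad = 4f 06 5c 02 36.
Inner input = 4f 06 5c 02 36 ∥ 8b.
Inner hash: sum = 79+6+92+2+54+139 = 372; mod 256 = 116 → 74.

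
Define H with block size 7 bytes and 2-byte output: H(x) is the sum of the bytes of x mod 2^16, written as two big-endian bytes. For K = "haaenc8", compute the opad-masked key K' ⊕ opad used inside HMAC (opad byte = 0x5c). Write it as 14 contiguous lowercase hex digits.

343d3d39323f64

Key "haaenc8" = 68 61 61 65 6e 63 38 is exactly B = 7 bytes: K' = 68 61 61 65 6e 63 38.
XOR each byte with 0x5c: 68⊕5c=34, 61⊕5c=3d, 61⊕5c=3d, 65⊕5c=39, 6e⊕5c=32, 63⊕5c=3f, 38⊕5c=64.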